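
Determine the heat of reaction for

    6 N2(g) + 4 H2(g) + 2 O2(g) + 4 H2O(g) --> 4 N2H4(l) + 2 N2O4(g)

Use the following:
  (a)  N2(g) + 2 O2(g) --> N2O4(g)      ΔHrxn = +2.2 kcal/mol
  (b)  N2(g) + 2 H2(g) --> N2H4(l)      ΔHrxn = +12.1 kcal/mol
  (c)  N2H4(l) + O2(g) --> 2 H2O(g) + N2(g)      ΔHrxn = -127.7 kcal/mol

ΔHrxn = 284.0 kcal/mol

(a) × 2: (2)·(+2.2) = +4.4 kcal/mol
(b) × 2: (2)·(+12.1) = +24.2 kcal/mol
(c) reversed and × 2: (-2)·(-127.7) = +255.4 kcal/mol
ΔHrxn = (+4.4) + (+24.2) + (+255.4) = 284.0 kcal/mol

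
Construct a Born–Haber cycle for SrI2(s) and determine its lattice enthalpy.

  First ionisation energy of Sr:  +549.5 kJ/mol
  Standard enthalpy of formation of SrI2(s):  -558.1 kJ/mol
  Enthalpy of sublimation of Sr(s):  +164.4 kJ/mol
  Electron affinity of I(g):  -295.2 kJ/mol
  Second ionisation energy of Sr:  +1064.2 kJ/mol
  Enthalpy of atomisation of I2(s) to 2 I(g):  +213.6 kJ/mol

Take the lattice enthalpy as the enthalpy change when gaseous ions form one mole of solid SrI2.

ΔHf° = 1·ΔHsub + 1·(ΣIE) + 1·D(I2) + 2·EA + U
-558.1 = 1·(+164.4) + 1·(+1613.7) + 1·(+213.6) + 2·(-295.2) + U
U = -558.1 − (+1401.3) = -1959.4 kJ/mol

U = -1959.4 kJ/mol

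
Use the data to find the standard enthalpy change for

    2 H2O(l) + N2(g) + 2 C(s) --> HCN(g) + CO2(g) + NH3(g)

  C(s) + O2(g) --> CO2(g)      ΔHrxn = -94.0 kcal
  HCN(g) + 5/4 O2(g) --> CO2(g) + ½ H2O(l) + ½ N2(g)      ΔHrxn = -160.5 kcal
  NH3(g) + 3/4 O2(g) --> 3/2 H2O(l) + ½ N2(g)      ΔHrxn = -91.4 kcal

equation 1 × 2 (×2 to match 2 C(s) in the target): (2)·(-94.0) = -188.0 kcal
equation 2 reversed (reverse to put HCN(g) on the product side): +160.5 kcal
equation 3 reversed (NH3(g) must end up as a product): +91.4 kcal
By Hess's law, ΔHrxn = (-188.0) + (+160.5) + (+91.4) = 63.9 kcal

ΔHrxn = 63.9 kcal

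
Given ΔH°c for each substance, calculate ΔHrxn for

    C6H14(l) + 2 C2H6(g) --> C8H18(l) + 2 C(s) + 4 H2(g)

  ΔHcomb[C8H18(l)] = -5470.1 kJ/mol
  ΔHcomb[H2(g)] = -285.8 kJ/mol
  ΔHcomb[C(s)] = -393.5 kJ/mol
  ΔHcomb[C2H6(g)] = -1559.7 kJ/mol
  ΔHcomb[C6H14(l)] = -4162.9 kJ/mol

ΔHrxn = 118.0 kJ/mol

With combustion enthalpies, reactants minus products:
= [1·(-4162.9) + 2·(-1559.7)] − [1·(-5470.1) + 2·(-393.5) + 4·(-285.8)]
= 118.0 kJ/mol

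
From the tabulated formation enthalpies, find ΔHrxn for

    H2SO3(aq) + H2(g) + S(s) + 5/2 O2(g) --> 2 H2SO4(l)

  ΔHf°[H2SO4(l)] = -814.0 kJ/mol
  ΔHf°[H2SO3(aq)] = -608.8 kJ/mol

Products: 2·(-814.0) = -1628.0
Reactants: 1·(-608.8) + 1·(+0.0) + 1·(+0.0) + 5/2·(+0.0) = -608.8
ΔHrxn = (-1628.0) − (-608.8) = -1019.2 kJ/mol

ΔHrxn = -1019.2 kJ/mol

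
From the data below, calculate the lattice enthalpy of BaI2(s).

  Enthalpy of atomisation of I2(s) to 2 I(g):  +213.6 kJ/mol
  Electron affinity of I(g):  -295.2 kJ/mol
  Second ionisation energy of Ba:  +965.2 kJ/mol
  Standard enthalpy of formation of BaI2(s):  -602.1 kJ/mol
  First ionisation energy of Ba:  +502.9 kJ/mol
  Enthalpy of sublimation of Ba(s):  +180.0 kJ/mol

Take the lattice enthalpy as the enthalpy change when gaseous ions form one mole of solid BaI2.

ΔHf° = 1·ΔHsub + 1·(ΣIE) + 1·D(I2) + 2·EA + U
-602.1 = 1·(+180.0) + 1·(+1468.1) + 1·(+213.6) + 2·(-295.2) + U
U = -602.1 − (+1271.3) = -1873.4 kJ/mol

U = -1873.4 kJ/mol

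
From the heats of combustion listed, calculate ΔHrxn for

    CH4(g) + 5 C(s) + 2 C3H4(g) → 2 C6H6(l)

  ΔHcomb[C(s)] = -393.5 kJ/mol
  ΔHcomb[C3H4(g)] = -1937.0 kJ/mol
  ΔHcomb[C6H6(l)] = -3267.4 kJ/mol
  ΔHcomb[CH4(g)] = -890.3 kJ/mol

With combustion enthalpies, reactants minus products:
= [1·(-890.3) + 5·(-393.5) + 2·(-1937.0)] − [2·(-3267.4)]
= -197.0 kJ/mol

ΔHrxn = -197.0 kJ/mol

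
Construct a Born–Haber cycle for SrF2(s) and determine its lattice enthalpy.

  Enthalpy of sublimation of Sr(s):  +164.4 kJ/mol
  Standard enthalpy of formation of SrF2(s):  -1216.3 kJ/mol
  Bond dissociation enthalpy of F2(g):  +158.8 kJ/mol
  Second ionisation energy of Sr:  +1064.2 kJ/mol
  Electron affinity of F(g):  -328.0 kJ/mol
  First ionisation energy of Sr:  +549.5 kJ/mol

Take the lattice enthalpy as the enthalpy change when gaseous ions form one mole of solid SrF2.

U = -2497.2 kJ/mol

ΔHf° = 1·ΔHsub + 1·(ΣIE) + 1·D(F2) + 2·EA + U
-1216.3 = 1·(+164.4) + 1·(+1613.7) + 1·(+158.8) + 2·(-328.0) + U
U = -1216.3 − (+1280.9) = -2497.2 kJ/mol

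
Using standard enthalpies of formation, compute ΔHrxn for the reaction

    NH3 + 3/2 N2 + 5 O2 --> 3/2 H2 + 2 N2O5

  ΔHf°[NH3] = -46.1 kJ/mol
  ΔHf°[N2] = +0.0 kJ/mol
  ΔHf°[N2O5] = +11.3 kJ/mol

ΔHrxn = 68.7 kJ/mol

Products: 3/2·(+0.0) + 2·(+11.3) = +22.6
Reactants: 1·(-46.1) + 3/2·(+0.0) + 5·(+0.0) = -46.1
ΔHrxn = (+22.6) − (-46.1) = 68.7 kJ/mol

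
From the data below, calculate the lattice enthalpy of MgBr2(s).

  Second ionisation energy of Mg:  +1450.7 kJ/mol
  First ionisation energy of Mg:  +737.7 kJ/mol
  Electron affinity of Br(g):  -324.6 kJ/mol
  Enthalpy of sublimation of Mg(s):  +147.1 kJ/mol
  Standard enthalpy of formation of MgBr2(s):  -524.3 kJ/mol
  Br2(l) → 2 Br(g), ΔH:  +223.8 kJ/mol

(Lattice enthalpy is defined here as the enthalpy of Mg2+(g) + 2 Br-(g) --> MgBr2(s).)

U = -2434.4 kJ/mol

ΔHf° = 1·ΔHsub + 1·(ΣIE) + 1·D(Br2) + 2·EA + U
-524.3 = 1·(+147.1) + 1·(+2188.4) + 1·(+223.8) + 2·(-324.6) + U
U = -524.3 − (+1910.1) = -2434.4 kJ/mol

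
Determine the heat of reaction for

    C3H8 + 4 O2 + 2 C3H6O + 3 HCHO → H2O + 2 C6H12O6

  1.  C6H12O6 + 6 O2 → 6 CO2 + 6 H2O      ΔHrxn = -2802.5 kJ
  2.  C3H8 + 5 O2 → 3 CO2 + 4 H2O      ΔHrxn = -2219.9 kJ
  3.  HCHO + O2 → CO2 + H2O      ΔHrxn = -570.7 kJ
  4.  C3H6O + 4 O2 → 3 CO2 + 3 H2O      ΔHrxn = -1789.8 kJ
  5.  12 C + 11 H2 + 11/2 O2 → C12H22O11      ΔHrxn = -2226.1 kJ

eq. 1 reversed and × 2 (C6H12O6 must end up as a product; ×2 to match 2 C6H12O6 in the target): (-2)·(-2802.5) = +5605.0 kJ
eq. 2 as written (C3H8 already on the reactant side): -2219.9 kJ
eq. 3 × 3 (scale by 3 for the 3 HCHO): (3)·(-570.7) = -1712.1 kJ
eq. 4 × 2 (scale by 2 for the 2 C3H6O): (2)·(-1789.8) = -3579.6 kJ
eq. 5: not needed (C12H22O11 appears nowhere else).
ΔHrxn = (-2)·(-2802.5) + (1)·(-2219.9) + (3)·(-570.7) + (2)·(-1789.8) = -1906.6 kJ

ΔHrxn = -1906.6 kJ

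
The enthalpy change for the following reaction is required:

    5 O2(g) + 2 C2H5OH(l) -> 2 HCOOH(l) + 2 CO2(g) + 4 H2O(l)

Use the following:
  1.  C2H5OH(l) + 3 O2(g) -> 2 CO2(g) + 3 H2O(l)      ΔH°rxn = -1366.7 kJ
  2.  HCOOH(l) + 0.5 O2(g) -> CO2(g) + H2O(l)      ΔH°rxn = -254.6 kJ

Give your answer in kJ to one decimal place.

eq. 1 × 2 (×2 to match 2 C2H5OH(l) in the target): (2)·(-1366.7) = -2733.4 kJ
eq. 2 reversed and × 2 (HCOOH(l) must end up as a product; ×2 to match 2 HCOOH(l) in the target): (-2)·(-254.6) = +509.2 kJ
Since enthalpy is a state function, ΔH°rxn = (2)·(-1366.7) + (-2)·(-254.6) = -2224.2 kJ

ΔH°rxn = -2224.2 kJ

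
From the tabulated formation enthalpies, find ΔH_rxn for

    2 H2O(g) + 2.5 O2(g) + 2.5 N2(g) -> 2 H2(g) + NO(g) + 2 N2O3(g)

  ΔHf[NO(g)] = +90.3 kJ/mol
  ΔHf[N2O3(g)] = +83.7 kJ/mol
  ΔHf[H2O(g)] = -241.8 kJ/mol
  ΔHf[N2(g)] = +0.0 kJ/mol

ΔH_rxn = 741.3 kJ/mol

Products: 2·(+0.0) + 1·(+90.3) + 2·(+83.7) = +257.7
Reactants: 2·(-241.8) + 5/2·(+0.0) + 5/2·(+0.0) = -483.6
ΔH_rxn = (+257.7) − (-483.6) = 741.3 kJ/mol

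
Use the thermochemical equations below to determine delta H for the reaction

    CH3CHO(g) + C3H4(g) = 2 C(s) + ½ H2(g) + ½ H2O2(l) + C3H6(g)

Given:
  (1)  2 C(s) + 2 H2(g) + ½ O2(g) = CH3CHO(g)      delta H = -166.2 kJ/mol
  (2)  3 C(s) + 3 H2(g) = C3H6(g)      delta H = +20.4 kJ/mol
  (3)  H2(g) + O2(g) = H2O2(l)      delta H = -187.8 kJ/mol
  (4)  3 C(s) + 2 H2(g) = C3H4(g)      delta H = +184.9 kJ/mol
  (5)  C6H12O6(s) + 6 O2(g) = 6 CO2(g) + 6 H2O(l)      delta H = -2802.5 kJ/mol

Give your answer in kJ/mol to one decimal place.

delta H = -92.2 kJ/mol

(1) reversed: +166.2 kJ/mol
(2) as written: +20.4 kJ/mol
(3) × 1/2: (1/2)·(-187.8) = -93.9 kJ/mol
(4) reversed: -184.9 kJ/mol
(5): not needed.
Summing the manipulated equations, delta H = (-1)·(-166.2) + (1)·(+20.4) + (1/2)·(-187.8) + (-1)·(+184.9) = -92.2 kJ/mol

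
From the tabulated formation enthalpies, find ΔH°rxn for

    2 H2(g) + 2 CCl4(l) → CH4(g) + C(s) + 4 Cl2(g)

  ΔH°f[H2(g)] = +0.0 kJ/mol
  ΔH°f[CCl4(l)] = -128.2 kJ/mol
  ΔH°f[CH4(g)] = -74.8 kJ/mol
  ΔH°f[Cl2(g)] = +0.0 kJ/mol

ΔH°rxn = 181.6 kJ/mol

Products: 1·(-74.8) + 1·(+0.0) + 4·(+0.0) = -74.8
Reactants: 2·(+0.0) + 2·(-128.2) = -256.4
ΔH°rxn = (-74.8) − (-256.4) = 181.6 kJ/mol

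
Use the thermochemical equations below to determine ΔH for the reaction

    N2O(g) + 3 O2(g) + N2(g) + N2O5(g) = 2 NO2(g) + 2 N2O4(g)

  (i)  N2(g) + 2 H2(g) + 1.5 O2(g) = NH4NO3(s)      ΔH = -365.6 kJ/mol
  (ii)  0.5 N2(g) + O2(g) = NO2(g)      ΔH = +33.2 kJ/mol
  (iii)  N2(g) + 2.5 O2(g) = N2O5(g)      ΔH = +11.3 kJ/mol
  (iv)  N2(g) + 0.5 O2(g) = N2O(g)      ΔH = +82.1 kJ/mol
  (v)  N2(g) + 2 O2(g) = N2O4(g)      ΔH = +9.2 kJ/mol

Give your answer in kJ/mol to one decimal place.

(i): not needed.
(ii) × 2: (2)·(+33.2) = +66.4 kJ/mol
(iii) reversed: -11.3 kJ/mol
(iv) reversed: -82.1 kJ/mol
(v) × 2: (2)·(+9.2) = +18.4 kJ/mol
ΔH = (+66.4) + (-11.3) + (-82.1) + (+18.4) = -8.6 kJ/mol

ΔH = -8.6 kJ/mol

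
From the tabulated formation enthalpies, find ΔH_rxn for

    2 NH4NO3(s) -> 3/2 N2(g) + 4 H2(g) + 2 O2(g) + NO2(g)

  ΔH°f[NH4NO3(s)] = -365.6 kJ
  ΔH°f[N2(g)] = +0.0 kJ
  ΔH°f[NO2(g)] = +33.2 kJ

ΔH°rxn = Σ nΔHf°(products) − Σ nΔHf°(reactants).
Products: 3/2·(+0.0) + 4·(+0.0) + 2·(+0.0) + 1·(+33.2) = +33.2
Reactants: 2·(-365.6) = -731.2
ΔH_rxn = (+33.2) − (-731.2) = 764.4 kJ

ΔH_rxn = 764.4 kJ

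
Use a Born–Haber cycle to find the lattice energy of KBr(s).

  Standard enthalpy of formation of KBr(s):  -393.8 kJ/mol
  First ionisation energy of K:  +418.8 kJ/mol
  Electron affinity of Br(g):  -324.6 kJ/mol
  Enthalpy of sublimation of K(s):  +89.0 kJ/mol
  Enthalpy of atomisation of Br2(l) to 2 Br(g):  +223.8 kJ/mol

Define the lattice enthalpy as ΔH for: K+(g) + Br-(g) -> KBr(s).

U = -688.9 kJ/mol

ΔHf° = 1·ΔHsub + 1·(ΣIE) + 1/2·D(Br2) + 1·EA + U
-393.8 = 1·(+89.0) + 1·(+418.8) + 1/2·(+223.8) + 1·(-324.6) + U
U = -393.8 − (+295.1) = -688.9 kJ/mol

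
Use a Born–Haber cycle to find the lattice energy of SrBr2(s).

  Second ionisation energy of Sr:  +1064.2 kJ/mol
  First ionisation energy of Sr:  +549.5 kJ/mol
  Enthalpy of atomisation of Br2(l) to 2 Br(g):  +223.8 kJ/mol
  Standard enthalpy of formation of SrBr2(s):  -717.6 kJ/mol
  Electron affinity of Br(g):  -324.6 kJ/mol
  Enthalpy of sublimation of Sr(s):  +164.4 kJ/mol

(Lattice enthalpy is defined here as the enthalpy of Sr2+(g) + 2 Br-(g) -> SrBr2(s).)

U = -2070.3 kJ/mol

ΔHf° = 1·ΔHsub + 1·(ΣIE) + 1·D(Br2) + 2·EA + U
-717.6 = 1·(+164.4) + 1·(+1613.7) + 1·(+223.8) + 2·(-324.6) + U
U = -717.6 − (+1352.7) = -2070.3 kJ/mol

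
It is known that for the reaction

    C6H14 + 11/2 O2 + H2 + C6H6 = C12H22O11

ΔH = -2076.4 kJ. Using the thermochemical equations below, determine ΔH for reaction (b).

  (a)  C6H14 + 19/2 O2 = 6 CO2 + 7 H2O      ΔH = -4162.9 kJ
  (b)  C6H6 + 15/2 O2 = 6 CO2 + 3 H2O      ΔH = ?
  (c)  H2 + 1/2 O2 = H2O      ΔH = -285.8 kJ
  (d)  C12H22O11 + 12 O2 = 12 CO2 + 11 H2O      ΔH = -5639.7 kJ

(a) as written (C6H14 already on the reactant side): -4162.9 kJ
(b) as written (C6H6 already on the reactant side): contributes x
(c) as written (H2 already on the reactant side): -285.8 kJ
(d) reversed (reverse to put C12H22O11 on the product side): +5639.7 kJ
-2076.4 = (-4162.9) + (-285.8) + (+5639.7) + x
x = (-2076.4 − (+1191.0)) / (1) = -3267.4 kJ

ΔH = -3267.4 kJ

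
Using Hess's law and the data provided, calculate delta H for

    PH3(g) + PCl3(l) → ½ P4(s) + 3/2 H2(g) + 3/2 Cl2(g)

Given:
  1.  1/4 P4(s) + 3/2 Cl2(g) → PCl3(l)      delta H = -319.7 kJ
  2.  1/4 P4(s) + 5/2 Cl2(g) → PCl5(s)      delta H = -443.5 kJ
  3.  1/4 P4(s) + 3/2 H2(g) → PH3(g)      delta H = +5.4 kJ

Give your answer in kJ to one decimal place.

eq. 1 reversed: +319.7 kJ
eq. 2: not needed.
eq. 3 reversed: -5.4 kJ
delta H = (-1)·(-319.7) + (-1)·(+5.4) = 314.3 kJ

delta H = 314.3 kJ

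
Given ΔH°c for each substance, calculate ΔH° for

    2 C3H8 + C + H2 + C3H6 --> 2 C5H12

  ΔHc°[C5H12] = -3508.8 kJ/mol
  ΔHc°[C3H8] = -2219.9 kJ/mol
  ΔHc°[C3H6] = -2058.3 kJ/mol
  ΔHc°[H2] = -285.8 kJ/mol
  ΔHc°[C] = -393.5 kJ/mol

Using ΔH = Σ nΔHc°(reactants) − Σ nΔHc°(products):
= [2·(-2219.9) + 1·(-393.5) + 1·(-285.8) + 1·(-2058.3)] − [2·(-3508.8)]
= -159.8 kJ/mol

ΔH° = -159.8 kJ/mol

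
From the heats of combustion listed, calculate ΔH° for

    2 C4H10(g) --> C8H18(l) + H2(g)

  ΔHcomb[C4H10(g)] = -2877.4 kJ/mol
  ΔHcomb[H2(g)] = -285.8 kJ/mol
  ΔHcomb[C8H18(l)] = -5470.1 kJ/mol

With combustion enthalpies, reactants minus products:
= [2·(-2877.4)] − [1·(-5470.1) + 1·(-285.8)]
= 1.1 kJ/mol

ΔH° = 1.1 kJ/mol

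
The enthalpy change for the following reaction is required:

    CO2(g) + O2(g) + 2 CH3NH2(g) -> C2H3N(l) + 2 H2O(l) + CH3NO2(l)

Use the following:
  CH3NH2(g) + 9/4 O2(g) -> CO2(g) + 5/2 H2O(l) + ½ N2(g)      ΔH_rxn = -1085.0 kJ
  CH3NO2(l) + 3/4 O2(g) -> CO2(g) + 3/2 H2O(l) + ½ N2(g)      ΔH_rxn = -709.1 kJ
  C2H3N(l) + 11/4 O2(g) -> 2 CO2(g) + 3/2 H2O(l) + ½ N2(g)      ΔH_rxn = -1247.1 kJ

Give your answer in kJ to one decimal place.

equation 1 × 2: (2)·(-1085.0) = -2170.0 kJ
equation 2 reversed: +709.1 kJ
equation 3 reversed: +1247.1 kJ
ΔH_rxn = (-2170.0) + (+709.1) + (+1247.1) = -213.8 kJ

ΔH_rxn = -213.8 kJ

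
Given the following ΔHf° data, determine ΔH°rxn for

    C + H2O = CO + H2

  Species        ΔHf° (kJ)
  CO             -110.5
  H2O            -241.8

ΔH°rxn = 131.3 kJ

Products: 1·(-110.5) + 1·(+0.0) = -110.5
Reactants: 1·(+0.0) + 1·(-241.8) = -241.8
ΔH°rxn = (-110.5) − (-241.8) = 131.3 kJ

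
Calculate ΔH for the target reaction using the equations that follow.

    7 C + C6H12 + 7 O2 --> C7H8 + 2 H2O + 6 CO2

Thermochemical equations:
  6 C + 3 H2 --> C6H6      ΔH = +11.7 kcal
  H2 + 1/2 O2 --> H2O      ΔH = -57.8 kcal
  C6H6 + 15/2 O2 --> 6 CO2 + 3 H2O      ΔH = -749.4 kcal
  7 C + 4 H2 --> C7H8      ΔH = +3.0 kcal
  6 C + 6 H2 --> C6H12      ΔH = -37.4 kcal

ΔH = -639.5 kcal

equation 1 as written: +11.7 kcal
equation 2 reversed: +57.8 kcal
equation 3 as written: -749.4 kcal
equation 4 as written: +3.0 kcal
equation 5 reversed: +37.4 kcal
Summing the manipulated equations, ΔH = (+11.7) + (+57.8) + (-749.4) + (+3.0) + (+37.4) = -639.5 kcal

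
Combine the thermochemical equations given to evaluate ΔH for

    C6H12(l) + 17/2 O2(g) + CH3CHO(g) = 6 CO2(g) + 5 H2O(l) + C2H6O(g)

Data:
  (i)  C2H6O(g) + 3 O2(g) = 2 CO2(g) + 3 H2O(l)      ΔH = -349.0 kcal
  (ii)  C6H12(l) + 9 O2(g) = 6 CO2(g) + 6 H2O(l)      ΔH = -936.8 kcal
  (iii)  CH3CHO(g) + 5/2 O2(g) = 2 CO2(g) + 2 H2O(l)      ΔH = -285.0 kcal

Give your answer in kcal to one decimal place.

(i) reversed: +349.0 kcal
(ii) as written: -936.8 kcal
(iii) as written: -285.0 kcal
ΔH = (-1)·(-349.0) + (1)·(-936.8) + (1)·(-285.0) = -872.8 kcal

ΔH = -872.8 kcal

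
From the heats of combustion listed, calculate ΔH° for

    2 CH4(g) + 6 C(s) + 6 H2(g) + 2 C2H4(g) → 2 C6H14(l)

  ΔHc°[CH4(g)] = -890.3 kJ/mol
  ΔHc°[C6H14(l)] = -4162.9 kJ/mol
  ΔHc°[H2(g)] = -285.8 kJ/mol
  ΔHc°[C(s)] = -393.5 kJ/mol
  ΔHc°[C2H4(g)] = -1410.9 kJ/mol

With combustion enthalpies, reactants minus products:
= [2·(-890.3) + 6·(-393.5) + 6·(-285.8) + 2·(-1410.9)] − [2·(-4162.9)]
= -352.4 kJ/mol

ΔH° = -352.4 kJ/mol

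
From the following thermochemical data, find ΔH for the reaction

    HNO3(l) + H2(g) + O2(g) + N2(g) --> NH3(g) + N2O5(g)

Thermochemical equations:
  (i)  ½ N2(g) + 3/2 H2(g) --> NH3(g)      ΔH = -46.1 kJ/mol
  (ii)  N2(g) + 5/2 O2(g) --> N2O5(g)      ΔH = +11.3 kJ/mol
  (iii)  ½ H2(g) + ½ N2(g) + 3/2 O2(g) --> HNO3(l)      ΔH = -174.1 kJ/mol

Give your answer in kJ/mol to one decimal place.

ΔH = 139.3 kJ/mol

(i) as written: -46.1 kJ/mol
(ii) as written: +11.3 kJ/mol
(iii) reversed: +174.1 kJ/mol
Since enthalpy is a state function, ΔH = (1)·(-46.1) + (1)·(+11.3) + (-1)·(-174.1) = 139.3 kJ/mol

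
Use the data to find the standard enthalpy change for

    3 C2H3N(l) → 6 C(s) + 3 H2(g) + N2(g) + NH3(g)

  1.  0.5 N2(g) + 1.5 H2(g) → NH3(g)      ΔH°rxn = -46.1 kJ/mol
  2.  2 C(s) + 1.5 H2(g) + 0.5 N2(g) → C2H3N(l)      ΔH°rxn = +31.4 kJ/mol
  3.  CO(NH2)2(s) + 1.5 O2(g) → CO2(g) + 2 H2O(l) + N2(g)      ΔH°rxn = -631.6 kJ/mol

eq. 1 as written: -46.1 kJ/mol
eq. 2 reversed and × 3: (-3)·(+31.4) = -94.2 kJ/mol
eq. 3: not needed.
ΔH°rxn = (-46.1) + (-94.2) = -140.3 kJ/mol

ΔH°rxn = -140.3 kJ/mol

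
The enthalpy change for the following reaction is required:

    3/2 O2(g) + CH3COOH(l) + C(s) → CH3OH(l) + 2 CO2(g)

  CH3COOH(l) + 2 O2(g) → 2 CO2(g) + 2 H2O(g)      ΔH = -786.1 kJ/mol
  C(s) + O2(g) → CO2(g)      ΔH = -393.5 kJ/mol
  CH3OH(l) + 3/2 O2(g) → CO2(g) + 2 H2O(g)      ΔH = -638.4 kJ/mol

equation 1 as written: -786.1 kJ/mol
equation 2 as written: -393.5 kJ/mol
equation 3 reversed: +638.4 kJ/mol
ΔH = (-786.1) + (-393.5) + (+638.4) = -541.2 kJ/mol

ΔH = -541.2 kJ/mol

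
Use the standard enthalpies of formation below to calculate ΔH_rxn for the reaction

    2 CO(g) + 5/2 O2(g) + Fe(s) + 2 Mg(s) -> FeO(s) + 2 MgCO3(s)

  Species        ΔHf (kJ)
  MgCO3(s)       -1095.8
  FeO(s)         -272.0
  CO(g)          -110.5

ΔH_rxn = -2242.6 kJ

Products: 1·(-272.0) + 2·(-1095.8) = -2463.6
Reactants: 2·(-110.5) + 5/2·(+0.0) + 1·(+0.0) + 2·(+0.0) = -221.0
ΔH_rxn = (-2463.6) − (-221.0) = -2242.6 kJ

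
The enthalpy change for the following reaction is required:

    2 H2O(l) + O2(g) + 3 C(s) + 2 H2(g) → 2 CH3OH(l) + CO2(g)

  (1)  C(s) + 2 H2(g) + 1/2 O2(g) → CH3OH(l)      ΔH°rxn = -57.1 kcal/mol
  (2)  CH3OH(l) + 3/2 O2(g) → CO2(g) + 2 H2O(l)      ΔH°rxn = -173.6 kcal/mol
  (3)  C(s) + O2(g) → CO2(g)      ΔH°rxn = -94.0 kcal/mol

ΔH°rxn = -71.5 kcal/mol

(1) as written (H2(g) already on the reactant side): -57.1 kcal/mol
(2) reversed (reverse to put H2O(l) on the reactant side): +173.6 kcal/mol
(3) × 2: (2)·(-94.0) = -188.0 kcal/mol
Since enthalpy is a state function, ΔH°rxn = (-57.1) + (+173.6) + (-188.0) = -71.5 kcal/mol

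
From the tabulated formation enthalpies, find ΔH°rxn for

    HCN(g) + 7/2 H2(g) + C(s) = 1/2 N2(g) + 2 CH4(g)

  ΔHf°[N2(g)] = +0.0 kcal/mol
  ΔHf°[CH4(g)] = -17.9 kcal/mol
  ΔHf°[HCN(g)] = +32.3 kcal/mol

ΔH°rxn = -68.1 kcal/mol

ΔH°rxn = Σ nΔHf°(products) − Σ nΔHf°(reactants).
Products: 1/2·(+0.0) + 2·(-17.9) = -35.8
Reactants: 1·(+32.3) + 7/2·(+0.0) + 1·(+0.0) = +32.3
ΔH°rxn = (-35.8) − (+32.3) = -68.1 kcal/mol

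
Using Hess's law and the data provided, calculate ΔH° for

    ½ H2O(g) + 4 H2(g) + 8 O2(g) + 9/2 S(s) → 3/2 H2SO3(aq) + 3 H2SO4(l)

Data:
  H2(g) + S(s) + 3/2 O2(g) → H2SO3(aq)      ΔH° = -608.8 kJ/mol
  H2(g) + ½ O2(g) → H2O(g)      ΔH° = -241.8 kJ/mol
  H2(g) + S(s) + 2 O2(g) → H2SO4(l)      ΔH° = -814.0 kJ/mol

equation 1 × 3/2: (3/2)·(-608.8) = -913.2 kJ/mol
equation 2 reversed and × 1/2: (-1/2)·(-241.8) = +120.9 kJ/mol
equation 3 × 3: (3)·(-814.0) = -2442.0 kJ/mol
ΔH° = (-913.2) + (+120.9) + (-2442.0) = -3234.3 kJ/mol

ΔH° = -3234.3 kJ/mol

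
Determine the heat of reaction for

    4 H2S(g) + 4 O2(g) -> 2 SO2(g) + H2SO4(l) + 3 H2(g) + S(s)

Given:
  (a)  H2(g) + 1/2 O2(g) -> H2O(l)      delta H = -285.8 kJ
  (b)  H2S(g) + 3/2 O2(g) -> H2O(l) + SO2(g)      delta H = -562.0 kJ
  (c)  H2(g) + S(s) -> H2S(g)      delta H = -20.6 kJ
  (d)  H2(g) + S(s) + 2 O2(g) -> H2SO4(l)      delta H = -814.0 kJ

delta H = -1325.2 kJ

(a) reversed and × 2: (-2)·(-285.8) = +571.6 kJ
(b) × 2: (2)·(-562.0) = -1124.0 kJ
(c) reversed and × 2: (-2)·(-20.6) = +41.2 kJ
(d) as written: -814.0 kJ
delta H = (-2)·(-285.8) + (2)·(-562.0) + (-2)·(-20.6) + (1)·(-814.0) = -1325.2 kJ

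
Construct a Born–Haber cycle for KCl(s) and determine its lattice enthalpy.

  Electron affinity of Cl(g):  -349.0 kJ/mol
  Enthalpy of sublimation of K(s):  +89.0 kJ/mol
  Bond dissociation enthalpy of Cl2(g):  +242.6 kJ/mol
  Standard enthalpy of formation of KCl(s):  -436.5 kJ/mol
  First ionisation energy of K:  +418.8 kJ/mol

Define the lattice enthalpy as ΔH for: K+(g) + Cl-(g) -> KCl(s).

ΔHf° = 1·ΔHsub + 1·(ΣIE) + 1/2·D(Cl2) + 1·EA + U
-436.5 = 1·(+89.0) + 1·(+418.8) + 1/2·(+242.6) + 1·(-349.0) + U
U = -436.5 − (+280.1) = -716.6 kJ/mol

U = -716.6 kJ/mol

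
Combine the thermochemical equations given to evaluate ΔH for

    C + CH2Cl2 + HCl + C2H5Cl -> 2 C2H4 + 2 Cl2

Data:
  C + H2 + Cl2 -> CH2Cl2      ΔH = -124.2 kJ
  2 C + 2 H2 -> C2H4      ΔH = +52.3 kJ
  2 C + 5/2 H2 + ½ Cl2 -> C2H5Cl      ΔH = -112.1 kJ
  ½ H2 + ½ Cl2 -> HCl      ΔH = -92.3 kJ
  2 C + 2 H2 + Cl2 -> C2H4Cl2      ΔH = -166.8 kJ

equation 1 reversed: +124.2 kJ
equation 2 × 2: (2)·(+52.3) = +104.6 kJ
equation 3 reversed: +112.1 kJ
equation 4 reversed: +92.3 kJ
equation 5: not needed.
ΔH = (-1)·(-124.2) + (2)·(+52.3) + (-1)·(-112.1) + (-1)·(-92.3) = 433.2 kJ

ΔH = 433.2 kJ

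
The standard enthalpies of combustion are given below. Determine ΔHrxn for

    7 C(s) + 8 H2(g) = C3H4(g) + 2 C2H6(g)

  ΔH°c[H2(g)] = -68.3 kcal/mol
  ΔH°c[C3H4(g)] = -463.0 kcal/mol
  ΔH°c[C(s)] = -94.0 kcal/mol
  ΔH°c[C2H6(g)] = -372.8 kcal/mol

ΔHrxn = 4.2 kcal/mol

Using ΔH = Σ nΔHc°(reactants) − Σ nΔHc°(products):
= [7·(-94.0) + 8·(-68.3)] − [1·(-463.0) + 2·(-372.8)]
= 4.2 kcal/mol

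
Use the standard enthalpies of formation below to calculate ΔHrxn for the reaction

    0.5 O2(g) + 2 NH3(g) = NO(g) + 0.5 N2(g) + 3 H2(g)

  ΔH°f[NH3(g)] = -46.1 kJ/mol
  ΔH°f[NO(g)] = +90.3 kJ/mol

ΔHrxn = 182.5 kJ/mol

Products: 1·(+90.3) + 1/2·(+0.0) + 3·(+0.0) = +90.3
Reactants: 1/2·(+0.0) + 2·(-46.1) = -92.2
ΔHrxn = (+90.3) − (-92.2) = 182.5 kJ/mol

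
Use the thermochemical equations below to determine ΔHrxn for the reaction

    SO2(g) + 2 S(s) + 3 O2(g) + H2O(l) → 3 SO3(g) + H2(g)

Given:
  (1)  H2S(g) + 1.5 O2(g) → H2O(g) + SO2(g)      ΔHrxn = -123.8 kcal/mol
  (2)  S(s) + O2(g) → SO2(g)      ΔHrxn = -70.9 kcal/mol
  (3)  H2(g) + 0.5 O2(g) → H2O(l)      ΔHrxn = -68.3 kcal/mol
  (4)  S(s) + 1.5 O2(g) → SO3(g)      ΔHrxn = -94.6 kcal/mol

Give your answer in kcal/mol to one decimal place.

(1): not needed (H2S(g) appears nowhere else).
(2) reversed: +70.9 kcal/mol
(3) reversed (H2O(l) must end up as a reactant): +68.3 kcal/mol
(4) × 3 (scale by 3 for the 3 SO3(g)): (3)·(-94.6) = -283.8 kcal/mol
Combining the equations, ΔHrxn = (+70.9) + (+68.3) + (-283.8) = -144.6 kcal/mol

ΔHrxn = -144.6 kcal/mol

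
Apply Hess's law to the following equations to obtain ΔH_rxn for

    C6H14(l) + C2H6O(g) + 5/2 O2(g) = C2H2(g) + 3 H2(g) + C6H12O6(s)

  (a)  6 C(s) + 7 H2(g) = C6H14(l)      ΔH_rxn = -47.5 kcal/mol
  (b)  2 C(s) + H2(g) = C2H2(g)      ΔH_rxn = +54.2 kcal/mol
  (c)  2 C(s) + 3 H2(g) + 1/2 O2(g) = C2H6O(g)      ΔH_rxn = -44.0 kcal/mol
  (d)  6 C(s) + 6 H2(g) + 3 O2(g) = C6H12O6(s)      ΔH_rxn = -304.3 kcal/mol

(a) reversed: +47.5 kcal/mol
(b) as written: +54.2 kcal/mol
(c) reversed: +44.0 kcal/mol
(d) as written: -304.3 kcal/mol
Summing the manipulated equations, ΔH_rxn = (+47.5) + (+54.2) + (+44.0) + (-304.3) = -158.6 kcal/mol

ΔH_rxn = -158.6 kcal/mol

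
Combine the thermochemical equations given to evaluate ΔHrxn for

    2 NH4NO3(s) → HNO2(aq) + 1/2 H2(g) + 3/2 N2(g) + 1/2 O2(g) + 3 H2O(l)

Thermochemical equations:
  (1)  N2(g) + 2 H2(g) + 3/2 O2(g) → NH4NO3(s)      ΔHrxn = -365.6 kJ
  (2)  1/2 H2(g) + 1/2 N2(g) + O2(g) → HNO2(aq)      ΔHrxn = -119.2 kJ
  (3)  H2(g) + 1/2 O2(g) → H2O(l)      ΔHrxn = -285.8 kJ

(1) reversed and × 2 (NH4NO3(s) must end up as a reactant; scale by 2 for the 2 NH4NO3(s)): (-2)·(-365.6) = +731.2 kJ
(2) as written (HNO2(aq) already on the product side): -119.2 kJ
(3) × 3 (×3 to match 3 H2O(l) in the target): (3)·(-285.8) = -857.4 kJ
ΔHrxn = (-2)·(-365.6) + (1)·(-119.2) + (3)·(-285.8) = -245.4 kJ

ΔHrxn = -245.4 kJ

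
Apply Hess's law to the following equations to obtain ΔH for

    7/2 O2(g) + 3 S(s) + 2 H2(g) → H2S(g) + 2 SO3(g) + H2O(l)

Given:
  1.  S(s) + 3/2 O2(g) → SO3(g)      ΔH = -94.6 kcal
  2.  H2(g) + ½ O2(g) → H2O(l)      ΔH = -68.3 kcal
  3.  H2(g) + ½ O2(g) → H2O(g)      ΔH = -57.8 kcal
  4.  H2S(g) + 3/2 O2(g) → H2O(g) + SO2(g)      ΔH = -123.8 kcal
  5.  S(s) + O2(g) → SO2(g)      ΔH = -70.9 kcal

ΔH = -262.4 kcal

eq. 1 × 2: (2)·(-94.6) = -189.2 kcal
eq. 2 as written: -68.3 kcal
eq. 3 as written: -57.8 kcal
eq. 4 reversed: +123.8 kcal
eq. 5 as written: -70.9 kcal
Summing the manipulated equations, ΔH = (2)·(-94.6) + (1)·(-68.3) + (1)·(-57.8) + (-1)·(-123.8) + (1)·(-70.9) = -262.4 kcal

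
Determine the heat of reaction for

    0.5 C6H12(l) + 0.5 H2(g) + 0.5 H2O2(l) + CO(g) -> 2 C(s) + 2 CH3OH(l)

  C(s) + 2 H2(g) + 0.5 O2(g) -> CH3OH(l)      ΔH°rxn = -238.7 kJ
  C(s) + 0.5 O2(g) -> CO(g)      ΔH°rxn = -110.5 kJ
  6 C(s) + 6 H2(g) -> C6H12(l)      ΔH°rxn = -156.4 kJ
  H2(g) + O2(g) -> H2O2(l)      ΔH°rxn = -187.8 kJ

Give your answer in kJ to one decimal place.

equation 1 × 2: (2)·(-238.7) = -477.4 kJ
equation 2 reversed: +110.5 kJ
equation 3 reversed and × 1/2: (-1/2)·(-156.4) = +78.2 kJ
equation 4 reversed and × 1/2: (-1/2)·(-187.8) = +93.9 kJ
ΔH°rxn = (2)·(-238.7) + (-1)·(-110.5) + (-1/2)·(-156.4) + (-1/2)·(-187.8) = -194.8 kJ

ΔH°rxn = -194.8 kJ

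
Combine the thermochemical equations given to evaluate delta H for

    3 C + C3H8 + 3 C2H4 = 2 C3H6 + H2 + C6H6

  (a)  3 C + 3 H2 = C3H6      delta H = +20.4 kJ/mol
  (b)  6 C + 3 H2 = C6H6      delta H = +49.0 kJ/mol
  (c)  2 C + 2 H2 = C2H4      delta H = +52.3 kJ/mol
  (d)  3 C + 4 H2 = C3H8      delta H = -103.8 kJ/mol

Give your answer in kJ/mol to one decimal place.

delta H = 36.7 kJ/mol

(a) × 2: (2)·(+20.4) = +40.8 kJ/mol
(b) as written: +49.0 kJ/mol
(c) reversed and × 3: (-3)·(+52.3) = -156.9 kJ/mol
(d) reversed: +103.8 kJ/mol
Since enthalpy is a state function, delta H = (+40.8) + (+49.0) + (-156.9) + (+103.8) = 36.7 kJ/mol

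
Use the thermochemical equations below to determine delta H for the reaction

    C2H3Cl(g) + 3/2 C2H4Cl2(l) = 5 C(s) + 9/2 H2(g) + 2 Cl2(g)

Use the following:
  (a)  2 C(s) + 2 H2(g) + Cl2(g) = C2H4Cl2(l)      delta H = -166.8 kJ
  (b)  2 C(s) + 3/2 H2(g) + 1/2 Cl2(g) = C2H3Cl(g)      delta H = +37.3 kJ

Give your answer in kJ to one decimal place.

delta H = 212.9 kJ

(a) reversed and × 3/2: (-3/2)·(-166.8) = +250.2 kJ
(b) reversed: -37.3 kJ
delta H = (-3/2)·(-166.8) + (-1)·(+37.3) = 212.9 kJ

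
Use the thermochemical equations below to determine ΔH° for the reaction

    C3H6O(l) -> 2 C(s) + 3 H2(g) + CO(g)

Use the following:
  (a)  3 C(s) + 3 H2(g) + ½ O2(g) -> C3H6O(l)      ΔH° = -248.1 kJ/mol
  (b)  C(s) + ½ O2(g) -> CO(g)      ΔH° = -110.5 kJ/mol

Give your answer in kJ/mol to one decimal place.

ΔH° = 137.6 kJ/mol

(a) reversed: +248.1 kJ/mol
(b) as written: -110.5 kJ/mol
Summing the manipulated equations, ΔH° = (-1)·(-248.1) + (1)·(-110.5) = 137.6 kJ/mol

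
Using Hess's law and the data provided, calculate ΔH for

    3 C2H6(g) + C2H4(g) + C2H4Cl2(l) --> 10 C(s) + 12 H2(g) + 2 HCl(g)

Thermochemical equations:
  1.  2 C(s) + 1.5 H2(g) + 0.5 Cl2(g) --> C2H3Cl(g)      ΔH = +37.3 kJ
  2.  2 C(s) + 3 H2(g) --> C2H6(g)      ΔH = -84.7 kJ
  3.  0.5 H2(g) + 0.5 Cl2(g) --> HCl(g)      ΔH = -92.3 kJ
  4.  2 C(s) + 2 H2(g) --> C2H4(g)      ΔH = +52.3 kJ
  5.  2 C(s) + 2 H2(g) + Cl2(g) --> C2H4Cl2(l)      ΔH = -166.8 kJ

ΔH = 184.0 kJ

eq. 1: not needed.
eq. 2 reversed and × 3: (-3)·(-84.7) = +254.1 kJ
eq. 3 × 2: (2)·(-92.3) = -184.6 kJ
eq. 4 reversed: -52.3 kJ
eq. 5 reversed: +166.8 kJ
ΔH = (+254.1) + (-184.6) + (-52.3) + (+166.8) = 184.0 kJ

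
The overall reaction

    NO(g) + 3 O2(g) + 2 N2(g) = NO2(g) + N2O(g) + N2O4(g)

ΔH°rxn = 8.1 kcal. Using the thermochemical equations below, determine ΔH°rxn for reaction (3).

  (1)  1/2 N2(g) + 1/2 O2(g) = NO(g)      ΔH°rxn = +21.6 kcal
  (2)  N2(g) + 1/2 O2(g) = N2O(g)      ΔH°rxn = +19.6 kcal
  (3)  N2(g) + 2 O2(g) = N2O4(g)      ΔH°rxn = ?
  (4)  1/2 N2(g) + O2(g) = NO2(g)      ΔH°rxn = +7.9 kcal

(1) reversed: -21.6 kcal
(2) as written: +19.6 kcal
(3) as written: contributes x
(4) as written: +7.9 kcal
+8.1 = (-21.6) + (+19.6) + (+7.9) + x
x = (+8.1 − (+5.9)) / (1) = 2.2 kcal

ΔH°rxn = 2.2 kcal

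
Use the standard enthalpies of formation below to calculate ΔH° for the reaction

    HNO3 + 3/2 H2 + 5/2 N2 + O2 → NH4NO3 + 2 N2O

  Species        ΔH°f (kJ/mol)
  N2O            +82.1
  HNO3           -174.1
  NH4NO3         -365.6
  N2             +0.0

Products: 1·(-365.6) + 2·(+82.1) = -201.4
Reactants: 1·(-174.1) + 3/2·(+0.0) + 5/2·(+0.0) + 1·(+0.0) = -174.1
ΔH° = (-201.4) − (-174.1) = -27.3 kJ/mol

ΔH° = -27.3 kJ/mol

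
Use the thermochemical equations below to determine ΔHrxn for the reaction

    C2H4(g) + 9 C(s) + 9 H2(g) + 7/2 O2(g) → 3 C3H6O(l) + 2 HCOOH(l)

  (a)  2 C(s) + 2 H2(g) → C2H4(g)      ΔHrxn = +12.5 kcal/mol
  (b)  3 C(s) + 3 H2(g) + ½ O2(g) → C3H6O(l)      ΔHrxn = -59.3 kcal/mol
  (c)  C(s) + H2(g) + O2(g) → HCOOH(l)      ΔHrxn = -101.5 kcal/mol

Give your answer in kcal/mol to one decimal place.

ΔHrxn = -393.4 kcal/mol

(a) reversed: -12.5 kcal/mol
(b) × 3: (3)·(-59.3) = -177.9 kcal/mol
(c) × 2: (2)·(-101.5) = -203.0 kcal/mol
Since enthalpy is a state function, ΔHrxn = (-12.5) + (-177.9) + (-203.0) = -393.4 kcal/mol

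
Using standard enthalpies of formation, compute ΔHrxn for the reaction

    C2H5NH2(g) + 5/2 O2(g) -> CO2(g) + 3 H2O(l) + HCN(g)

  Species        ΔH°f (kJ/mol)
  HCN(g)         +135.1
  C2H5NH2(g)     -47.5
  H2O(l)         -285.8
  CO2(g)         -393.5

ΔHrxn = -1068.3 kJ/mol

Products: 1·(-393.5) + 3·(-285.8) + 1·(+135.1) = -1115.8
Reactants: 1·(-47.5) + 5/2·(+0.0) = -47.5
ΔHrxn = (-1115.8) − (-47.5) = -1068.3 kJ/mol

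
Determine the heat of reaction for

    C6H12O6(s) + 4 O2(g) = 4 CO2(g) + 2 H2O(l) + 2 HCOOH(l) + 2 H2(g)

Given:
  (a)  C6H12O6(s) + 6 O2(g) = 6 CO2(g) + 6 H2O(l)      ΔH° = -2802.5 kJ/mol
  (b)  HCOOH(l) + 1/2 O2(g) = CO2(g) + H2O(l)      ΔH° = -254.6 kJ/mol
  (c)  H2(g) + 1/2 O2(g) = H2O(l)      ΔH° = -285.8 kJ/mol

ΔH° = -1721.7 kJ/mol

(a) as written (C6H12O6(s) already on the reactant side): -2802.5 kJ/mol
(b) reversed and × 2 (HCOOH(l) must end up as a product; ×2 to match 2 HCOOH(l) in the target): (-2)·(-254.6) = +509.2 kJ/mol
(c) reversed and × 2 (reverse to put H2(g) on the product side; ×2 to match 2 H2(g) in the target): (-2)·(-285.8) = +571.6 kJ/mol
ΔH° = (1)·(-2802.5) + (-2)·(-254.6) + (-2)·(-285.8) = -1721.7 kJ/mol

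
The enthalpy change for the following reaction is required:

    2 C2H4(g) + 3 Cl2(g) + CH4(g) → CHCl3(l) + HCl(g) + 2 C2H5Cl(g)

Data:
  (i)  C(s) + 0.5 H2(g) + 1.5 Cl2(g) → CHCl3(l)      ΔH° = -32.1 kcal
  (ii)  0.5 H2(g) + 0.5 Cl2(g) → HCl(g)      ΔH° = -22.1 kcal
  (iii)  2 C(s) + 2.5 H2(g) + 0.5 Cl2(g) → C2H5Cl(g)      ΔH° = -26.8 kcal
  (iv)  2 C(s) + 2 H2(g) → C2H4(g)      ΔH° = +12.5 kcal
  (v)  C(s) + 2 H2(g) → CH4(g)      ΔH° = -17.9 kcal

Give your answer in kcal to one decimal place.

ΔH° = -114.9 kcal

(i) as written: -32.1 kcal
(ii) as written: -22.1 kcal
(iii) × 2: (2)·(-26.8) = -53.6 kcal
(iv) reversed and × 2: (-2)·(+12.5) = -25.0 kcal
(v) reversed: +17.9 kcal
Since enthalpy is a state function, ΔH° = (1)·(-32.1) + (1)·(-22.1) + (2)·(-26.8) + (-2)·(+12.5) + (-1)·(-17.9) = -114.9 kcal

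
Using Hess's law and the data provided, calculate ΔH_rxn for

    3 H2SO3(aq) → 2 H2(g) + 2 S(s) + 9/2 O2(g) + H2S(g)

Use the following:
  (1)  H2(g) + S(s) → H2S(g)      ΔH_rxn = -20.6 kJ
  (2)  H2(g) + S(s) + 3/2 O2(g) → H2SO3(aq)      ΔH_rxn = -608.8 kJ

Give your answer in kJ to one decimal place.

(1) as written: -20.6 kJ
(2) reversed and × 3: (-3)·(-608.8) = +1826.4 kJ
Since enthalpy is a state function, ΔH_rxn = (1)·(-20.6) + (-3)·(-608.8) = 1805.8 kJ

ΔH_rxn = 1805.8 kJ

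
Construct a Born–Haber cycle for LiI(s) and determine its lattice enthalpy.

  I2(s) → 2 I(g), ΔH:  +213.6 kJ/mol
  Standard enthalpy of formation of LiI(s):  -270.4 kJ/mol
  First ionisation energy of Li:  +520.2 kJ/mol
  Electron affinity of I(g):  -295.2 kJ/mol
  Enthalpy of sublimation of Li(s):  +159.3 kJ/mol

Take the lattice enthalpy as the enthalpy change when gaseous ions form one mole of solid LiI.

U = -761.5 kJ/mol

ΔHf° = 1·ΔHsub + 1·(ΣIE) + 1/2·D(I2) + 1·EA + U
-270.4 = 1·(+159.3) + 1·(+520.2) + 1/2·(+213.6) + 1·(-295.2) + U
U = -270.4 − (+491.1) = -761.5 kJ/mol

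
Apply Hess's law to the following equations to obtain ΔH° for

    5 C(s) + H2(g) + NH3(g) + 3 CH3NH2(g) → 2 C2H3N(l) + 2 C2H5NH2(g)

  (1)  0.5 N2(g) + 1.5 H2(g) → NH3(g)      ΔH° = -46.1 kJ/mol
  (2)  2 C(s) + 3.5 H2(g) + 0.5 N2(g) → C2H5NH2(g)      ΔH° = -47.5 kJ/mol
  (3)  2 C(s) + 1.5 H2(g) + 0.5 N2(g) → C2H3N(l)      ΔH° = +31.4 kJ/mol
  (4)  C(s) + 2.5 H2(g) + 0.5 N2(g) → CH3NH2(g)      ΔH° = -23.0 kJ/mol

ΔH° = 82.9 kJ/mol

(1) reversed (NH3(g) must end up as a reactant): +46.1 kJ/mol
(2) × 2 (scale by 2 for the 2 C2H5NH2(g)): (2)·(-47.5) = -95.0 kJ/mol
(3) × 2 (×2 to match 2 C2H3N(l) in the target): (2)·(+31.4) = +62.8 kJ/mol
(4) reversed and × 3 (CH3NH2(g) must end up as a reactant; ×3 to match 3 CH3NH2(g) in the target): (-3)·(-23.0) = +69.0 kJ/mol
Combining the equations, ΔH° = (+46.1) + (-95.0) + (+62.8) + (+69.0) = 82.9 kJ/mol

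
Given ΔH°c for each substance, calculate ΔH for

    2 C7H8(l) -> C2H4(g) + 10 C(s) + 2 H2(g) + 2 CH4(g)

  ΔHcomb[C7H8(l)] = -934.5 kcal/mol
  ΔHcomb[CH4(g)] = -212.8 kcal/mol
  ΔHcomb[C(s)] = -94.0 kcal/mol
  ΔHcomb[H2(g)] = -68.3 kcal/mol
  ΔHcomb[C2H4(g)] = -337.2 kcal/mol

Using ΔH = Σ nΔHc°(reactants) − Σ nΔHc°(products):
= [2·(-934.5)] − [1·(-337.2) + 10·(-94.0) + 2·(-68.3) + 2·(-212.8)]
= -29.6 kcal/mol

ΔH = -29.6 kcal/mol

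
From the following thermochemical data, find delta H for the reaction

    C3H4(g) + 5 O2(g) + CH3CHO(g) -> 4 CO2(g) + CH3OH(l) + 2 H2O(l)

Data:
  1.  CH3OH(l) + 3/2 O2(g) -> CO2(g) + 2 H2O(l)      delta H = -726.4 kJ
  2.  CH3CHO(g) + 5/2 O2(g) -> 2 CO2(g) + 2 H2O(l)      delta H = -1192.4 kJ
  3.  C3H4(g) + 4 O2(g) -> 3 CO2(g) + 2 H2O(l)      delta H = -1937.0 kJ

delta H = -2403.0 kJ

eq. 1 reversed (reverse to put CH3OH(l) on the product side): +726.4 kJ
eq. 2 as written (CH3CHO(g) already on the reactant side): -1192.4 kJ
eq. 3 as written (C3H4(g) already on the reactant side): -1937.0 kJ
delta H = (+726.4) + (-1192.4) + (-1937.0) = -2403.0 kJ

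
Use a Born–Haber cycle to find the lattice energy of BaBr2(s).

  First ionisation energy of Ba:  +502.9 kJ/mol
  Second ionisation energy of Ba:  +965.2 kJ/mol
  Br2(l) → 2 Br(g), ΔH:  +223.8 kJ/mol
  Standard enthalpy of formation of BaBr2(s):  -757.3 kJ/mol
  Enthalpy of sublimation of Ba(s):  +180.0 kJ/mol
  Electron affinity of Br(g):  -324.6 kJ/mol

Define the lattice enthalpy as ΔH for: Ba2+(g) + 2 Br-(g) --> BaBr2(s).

ΔHf° = 1·ΔHsub + 1·(ΣIE) + 1·D(Br2) + 2·EA + U
-757.3 = 1·(+180.0) + 1·(+1468.1) + 1·(+223.8) + 2·(-324.6) + U
U = -757.3 − (+1222.7) = -1980.0 kJ/mol

U = -1980.0 kJ/mol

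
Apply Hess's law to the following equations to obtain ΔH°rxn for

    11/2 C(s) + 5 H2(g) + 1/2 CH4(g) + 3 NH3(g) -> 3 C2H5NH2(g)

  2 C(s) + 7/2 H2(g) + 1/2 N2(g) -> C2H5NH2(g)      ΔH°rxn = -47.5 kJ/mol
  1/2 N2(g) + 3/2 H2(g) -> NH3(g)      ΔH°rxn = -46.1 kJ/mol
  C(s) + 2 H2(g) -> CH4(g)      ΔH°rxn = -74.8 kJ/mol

equation 1 × 3 (scale by 3 for the 3 C2H5NH2(g)): (3)·(-47.5) = -142.5 kJ/mol
equation 2 reversed and × 3 (NH3(g) must end up as a reactant; ×3 to match 3 NH3(g) in the target): (-3)·(-46.1) = +138.3 kJ/mol
equation 3 reversed and × 1/2 (CH4(g) must end up as a reactant; ×1/2 to match 1/2 CH4(g) in the target): (-1/2)·(-74.8) = +37.4 kJ/mol
ΔH°rxn = (3)·(-47.5) + (-3)·(-46.1) + (-1/2)·(-74.8) = 33.2 kJ/mol

ΔH°rxn = 33.2 kJ/mol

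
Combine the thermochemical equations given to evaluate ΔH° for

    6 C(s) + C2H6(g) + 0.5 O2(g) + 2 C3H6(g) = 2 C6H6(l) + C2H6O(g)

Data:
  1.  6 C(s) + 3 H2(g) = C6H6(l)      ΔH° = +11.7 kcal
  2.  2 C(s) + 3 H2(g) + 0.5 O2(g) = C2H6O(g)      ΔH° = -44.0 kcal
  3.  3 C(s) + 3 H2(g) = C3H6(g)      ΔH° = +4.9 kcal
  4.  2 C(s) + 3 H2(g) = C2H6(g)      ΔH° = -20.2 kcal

ΔH° = -10.2 kcal

eq. 1 × 2 (scale by 2 for the 2 C6H6(l)): (2)·(+11.7) = +23.4 kcal
eq. 2 as written (C2H6O(g) already on the product side): -44.0 kcal
eq. 3 reversed and × 2 (C3H6(g) must end up as a reactant; scale by 2 for the 2 C3H6(g)): (-2)·(+4.9) = -9.8 kcal
eq. 4 reversed (C2H6(g) must end up as a reactant): +20.2 kcal
ΔH° = (+23.4) + (-44.0) + (-9.8) + (+20.2) = -10.2 kcal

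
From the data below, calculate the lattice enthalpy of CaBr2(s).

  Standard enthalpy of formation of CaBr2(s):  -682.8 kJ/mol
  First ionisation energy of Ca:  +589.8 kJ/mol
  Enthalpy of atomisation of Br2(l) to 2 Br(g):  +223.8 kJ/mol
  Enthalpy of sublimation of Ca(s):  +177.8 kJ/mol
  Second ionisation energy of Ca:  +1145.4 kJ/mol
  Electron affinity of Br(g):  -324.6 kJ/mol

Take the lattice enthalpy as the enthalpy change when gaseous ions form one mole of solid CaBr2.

ΔHf° = 1·ΔHsub + 1·(ΣIE) + 1·D(Br2) + 2·EA + U
-682.8 = 1·(+177.8) + 1·(+1735.2) + 1·(+223.8) + 2·(-324.6) + U
U = -682.8 − (+1487.6) = -2170.4 kJ/mol

U = -2170.4 kJ/mol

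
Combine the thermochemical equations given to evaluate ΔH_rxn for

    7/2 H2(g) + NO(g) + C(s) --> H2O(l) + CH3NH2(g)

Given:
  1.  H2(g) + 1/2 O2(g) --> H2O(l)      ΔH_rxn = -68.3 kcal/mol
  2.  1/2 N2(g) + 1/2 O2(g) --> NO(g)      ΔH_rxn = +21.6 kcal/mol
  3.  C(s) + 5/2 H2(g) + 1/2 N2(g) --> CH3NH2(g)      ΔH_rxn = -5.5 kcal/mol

eq. 1 as written: -68.3 kcal/mol
eq. 2 reversed: -21.6 kcal/mol
eq. 3 as written: -5.5 kcal/mol
Summing the manipulated equations, ΔH_rxn = (1)·(-68.3) + (-1)·(+21.6) + (1)·(-5.5) = -95.4 kcal/mol

ΔH_rxn = -95.4 kcal/mol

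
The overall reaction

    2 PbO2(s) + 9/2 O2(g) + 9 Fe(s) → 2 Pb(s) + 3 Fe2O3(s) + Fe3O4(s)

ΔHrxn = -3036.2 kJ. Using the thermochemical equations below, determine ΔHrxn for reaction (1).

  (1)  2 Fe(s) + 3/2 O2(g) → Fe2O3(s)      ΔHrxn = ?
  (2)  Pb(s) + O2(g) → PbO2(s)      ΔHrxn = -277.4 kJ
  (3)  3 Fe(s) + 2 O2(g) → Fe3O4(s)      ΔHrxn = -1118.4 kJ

ΔHrxn = -824.2 kJ

(1) × 3 (scale by 3 for the 3 Fe2O3(s)): contributes 3·x
(2) reversed and × 2 (PbO2(s) must end up as a reactant; ×2 to match 2 PbO2(s) in the target): (-2)·(-277.4) = +554.8 kJ
(3) as written (Fe3O4(s) already on the product side): -1118.4 kJ
-3036.2 = (+554.8) + (-1118.4) + 3·x
x = (-3036.2 − (-563.6)) / (3) = -824.2 kJ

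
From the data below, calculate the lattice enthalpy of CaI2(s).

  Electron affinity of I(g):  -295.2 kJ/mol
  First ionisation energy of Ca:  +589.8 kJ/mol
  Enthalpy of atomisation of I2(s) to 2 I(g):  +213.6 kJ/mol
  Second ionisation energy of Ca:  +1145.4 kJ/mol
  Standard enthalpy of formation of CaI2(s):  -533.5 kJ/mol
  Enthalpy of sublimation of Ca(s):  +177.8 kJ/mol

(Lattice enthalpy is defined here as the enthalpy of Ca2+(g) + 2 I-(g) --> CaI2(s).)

ΔHf° = 1·ΔHsub + 1·(ΣIE) + 1·D(I2) + 2·EA + U
-533.5 = 1·(+177.8) + 1·(+1735.2) + 1·(+213.6) + 2·(-295.2) + U
U = -533.5 − (+1536.2) = -2069.7 kJ/mol

U = -2069.7 kJ/mol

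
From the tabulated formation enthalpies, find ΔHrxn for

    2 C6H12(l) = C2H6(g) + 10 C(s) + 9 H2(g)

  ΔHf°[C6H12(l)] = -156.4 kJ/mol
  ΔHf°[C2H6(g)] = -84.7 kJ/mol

ΔH°rxn = Σ nΔHf°(products) − Σ nΔHf°(reactants).
Products: 1·(-84.7) + 10·(+0.0) + 9·(+0.0) = -84.7
Reactants: 2·(-156.4) = -312.8
ΔHrxn = (-84.7) − (-312.8) = 228.1 kJ/mol

ΔHrxn = 228.1 kJ/mol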